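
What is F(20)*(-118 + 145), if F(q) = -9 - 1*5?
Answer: -378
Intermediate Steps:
F(q) = -14 (F(q) = -9 - 5 = -14)
F(20)*(-118 + 145) = -14*(-118 + 145) = -14*27 = -378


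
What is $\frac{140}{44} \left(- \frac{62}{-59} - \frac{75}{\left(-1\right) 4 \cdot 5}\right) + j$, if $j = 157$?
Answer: $\frac{40657}{236} \approx 172.28$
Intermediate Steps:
$\frac{140}{44} \left(- \frac{62}{-59} - \frac{75}{\left(-1\right) 4 \cdot 5}\right) + j = \frac{140}{44} \left(- \frac{62}{-59} - \frac{75}{\left(-1\right) 4 \cdot 5}\right) + 157 = 140 \cdot \frac{1}{44} \left(\left(-62\right) \left(- \frac{1}{59}\right) - \frac{75}{\left(-4\right) 5}\right) + 157 = \frac{35 \left(\frac{62}{59} - \frac{75}{-20}\right)}{11} + 157 = \frac{35 \left(\frac{62}{59} - - \frac{15}{4}\right)}{11} + 157 = \frac{35 \left(\frac{62}{59} + \frac{15}{4}\right)}{11} + 157 = \frac{35}{11} \cdot \frac{1133}{236} + 157 = \frac{3605}{236} + 157 = \frac{40657}{236}$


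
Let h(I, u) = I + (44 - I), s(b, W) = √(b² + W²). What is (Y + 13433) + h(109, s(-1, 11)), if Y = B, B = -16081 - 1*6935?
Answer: -9539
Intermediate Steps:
s(b, W) = √(W² + b²)
B = -23016 (B = -16081 - 6935 = -23016)
h(I, u) = 44
Y = -23016
(Y + 13433) + h(109, s(-1, 11)) = (-23016 + 13433) + 44 = -9583 + 44 = -9539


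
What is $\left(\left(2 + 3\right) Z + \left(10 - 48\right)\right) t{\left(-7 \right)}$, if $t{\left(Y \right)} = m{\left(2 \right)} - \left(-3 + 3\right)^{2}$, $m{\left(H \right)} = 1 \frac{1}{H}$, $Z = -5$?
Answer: $- \frac{63}{2} \approx -31.5$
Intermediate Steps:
$m{\left(H \right)} = \frac{1}{H}$
$t{\left(Y \right)} = \frac{1}{2}$ ($t{\left(Y \right)} = \frac{1}{2} - \left(-3 + 3\right)^{2} = \frac{1}{2} - 0^{2} = \frac{1}{2} - 0 = \frac{1}{2} + 0 = \frac{1}{2}$)
$\left(\left(2 + 3\right) Z + \left(10 - 48\right)\right) t{\left(-7 \right)} = \left(\left(2 + 3\right) \left(-5\right) + \left(10 - 48\right)\right) \frac{1}{2} = \left(5 \left(-5\right) - 38\right) \frac{1}{2} = \left(-25 - 38\right) \frac{1}{2} = \left(-63\right) \frac{1}{2} = - \frac{63}{2}$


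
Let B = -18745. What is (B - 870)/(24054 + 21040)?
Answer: -19615/45094 ≈ -0.43498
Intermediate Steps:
(B - 870)/(24054 + 21040) = (-18745 - 870)/(24054 + 21040) = -19615/45094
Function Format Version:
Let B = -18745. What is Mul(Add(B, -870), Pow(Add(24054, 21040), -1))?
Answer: Rational(-19615, 45094) ≈ -0.43498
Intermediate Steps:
Mul(Add(B, -870), Pow(Add(24054, 21040), -1)) = Mul(Add(-18745, -870), Pow(Add(24054, 21040), -1)) = Mul(-19615, Pow(45094, -1)) = Mul(-19615, Rational(1, 45094)) = Rational(-19615, 45094)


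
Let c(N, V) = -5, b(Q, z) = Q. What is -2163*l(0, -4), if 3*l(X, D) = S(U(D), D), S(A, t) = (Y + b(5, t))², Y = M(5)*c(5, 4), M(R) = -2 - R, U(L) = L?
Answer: -1153600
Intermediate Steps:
Y = 35 (Y = (-2 - 1*5)*(-5) = (-2 - 5)*(-5) = -7*(-5) = 35)
S(A, t) = 1600 (S(A, t) = (35 + 5)² = 40² = 1600)
l(X, D) = 1600/3 (l(X, D) = (⅓)*1600 = 1600/3)
-2163*l(0, -4) = -2163*1600/3 = -1153600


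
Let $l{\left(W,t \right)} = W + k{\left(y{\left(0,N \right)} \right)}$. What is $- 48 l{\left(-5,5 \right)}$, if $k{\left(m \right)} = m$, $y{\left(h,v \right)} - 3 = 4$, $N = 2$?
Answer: $-96$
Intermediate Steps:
$y{\left(h,v \right)} = 7$ ($y{\left(h,v \right)} = 3 + 4 = 7$)
$l{\left(W,t \right)} = 7 + W$ ($l{\left(W,t \right)} = W + 7 = 7 + W$)
$- 48 l{\left(-5,5 \right)} = - 48 \left(7 - 5\right) = \left(-48\right) 2 = -96$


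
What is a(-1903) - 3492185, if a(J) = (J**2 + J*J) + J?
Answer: 3748730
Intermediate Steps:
a(J) = J + 2*J**2 (a(J) = (J**2 + J**2) + J = 2*J**2 + J = J + 2*J**2)
a(-1903) - 3492185 = -1903*(1 + 2*(-1903)) - 3492185 = -1903*(1 - 3806) - 3492185 = -1903*(-3805) - 3492185 = 7240915 - 3492185 = 3748730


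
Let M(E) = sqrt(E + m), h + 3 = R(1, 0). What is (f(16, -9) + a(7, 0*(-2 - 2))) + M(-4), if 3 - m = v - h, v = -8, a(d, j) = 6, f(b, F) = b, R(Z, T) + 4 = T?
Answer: 22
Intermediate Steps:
R(Z, T) = -4 + T
h = -7 (h = -3 + (-4 + 0) = -3 - 4 = -7)
m = 4 (m = 3 - (-8 - 1*(-7)) = 3 - (-8 + 7) = 3 - 1*(-1) = 3 + 1 = 4)
M(E) = sqrt(4 + E) (M(E) = sqrt(E + 4) = sqrt(4 + E))
(f(16, -9) + a(7, 0*(-2 - 2))) + M(-4) = (16 + 6) + sqrt(4 - 4) = 22 + sqrt(0) = 22 + 0 = 22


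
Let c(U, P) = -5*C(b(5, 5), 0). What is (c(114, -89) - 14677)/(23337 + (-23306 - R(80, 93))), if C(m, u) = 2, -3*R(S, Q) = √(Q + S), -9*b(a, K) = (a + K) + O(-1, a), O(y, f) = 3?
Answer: -4097673/8476 + 44061*√173/8476 ≈ -415.07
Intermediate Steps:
b(a, K) = -⅓ - K/9 - a/9 (b(a, K) = -((a + K) + 3)/9 = -((K + a) + 3)/9 = -(3 + K + a)/9 = -⅓ - K/9 - a/9)
R(S, Q) = -√(Q + S)/3
c(U, P) = -10 (c(U, P) = -5*2 = -10)
(c(114, -89) - 14677)/(23337 + (-23306 - R(80, 93))) = (-10 - 14677)/(23337 + (-23306 - (-1)*√(93 + 80)/3)) = -14687/(23337 + (-23306 - (-1)*√173/3)) = -14687/(23337 + (-23306 + √173/3)) = -14687/(31 + √173/3)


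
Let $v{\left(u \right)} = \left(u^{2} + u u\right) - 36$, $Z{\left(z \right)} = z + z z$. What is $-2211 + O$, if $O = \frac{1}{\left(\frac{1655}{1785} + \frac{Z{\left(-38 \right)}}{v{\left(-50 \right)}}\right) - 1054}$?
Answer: $- \frac{121325358411}{54873499} \approx -2211.0$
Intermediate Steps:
$Z{\left(z \right)} = z + z^{2}$
$v{\left(u \right)} = -36 + 2 u^{2}$ ($v{\left(u \right)} = \left(u^{2} + u^{2}\right) - 36 = 2 u^{2} - 36 = -36 + 2 u^{2}$)
$O = - \frac{52122}{54873499}$ ($O = \frac{1}{\left(\frac{1655}{1785} + \frac{\left(-38\right) \left(1 - 38\right)}{-36 + 2 \left(-50\right)^{2}}\right) - 1054} = \frac{1}{\left(1655 \cdot \frac{1}{1785} + \frac{\left(-38\right) \left(-37\right)}{-36 + 2 \cdot 2500}\right) - 1054} = \frac{1}{\left(\frac{331}{357} + \frac{1406}{-36 + 5000}\right) - 1054} = \frac{1}{\left(\frac{331}{357} + \frac{1406}{4964}\right) - 1054} = \frac{1}{\left(\frac{331}{357} + 1406 \cdot \frac{1}{4964}\right) - 1054} = \frac{1}{\left(\frac{331}{357} + \frac{703}{2482}\right) - 1054} = \frac{1}{\frac{63089}{52122} - 1054} = \frac{1}{- \frac{54873499}{52122}} = - \frac{52122}{54873499} \approx -0.00094986$)
$-2211 + O = -2211 - \frac{52122}{54873499} = - \frac{121325358411}{54873499}$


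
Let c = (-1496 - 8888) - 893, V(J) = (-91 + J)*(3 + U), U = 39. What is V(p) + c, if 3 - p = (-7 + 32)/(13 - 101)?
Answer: -658287/44 ≈ -14961.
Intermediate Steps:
p = 289/88 (p = 3 - (-7 + 32)/(13 - 101) = 3 - 25/(-88) = 3 - 25*(-1)/88 = 3 - 1*(-25/88) = 3 + 25/88 = 289/88 ≈ 3.2841)
V(J) = -3822 + 42*J (V(J) = (-91 + J)*(3 + 39) = (-91 + J)*42 = -3822 + 42*J)
c = -11277 (c = -10384 - 893 = -11277)
V(p) + c = (-3822 + 42*(289/88)) - 11277 = (-3822 + 6069/44) - 11277 = -162099/44 - 11277 = -658287/44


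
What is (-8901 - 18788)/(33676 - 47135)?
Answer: 27689/13459 ≈ 2.0573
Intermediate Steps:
(-8901 - 18788)/(33676 - 47135) = -27689/(-13459) = -27689*(-1/13459) = 27689/13459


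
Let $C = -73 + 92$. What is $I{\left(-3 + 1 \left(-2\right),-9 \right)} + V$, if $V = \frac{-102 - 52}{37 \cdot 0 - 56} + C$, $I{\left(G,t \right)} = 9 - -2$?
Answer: $\frac{131}{4} \approx 32.75$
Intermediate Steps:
$C = 19$
$I{\left(G,t \right)} = 11$ ($I{\left(G,t \right)} = 9 + 2 = 11$)
$V = \frac{87}{4}$ ($V = \frac{-102 - 52}{37 \cdot 0 - 56} + 19 = - \frac{154}{0 - 56} + 19 = - \frac{154}{-56} + 19 = \left(-154\right) \left(- \frac{1}{56}\right) + 19 = \frac{11}{4} + 19 = \frac{87}{4} \approx 21.75$)
$I{\left(-3 + 1 \left(-2\right),-9 \right)} + V = 11 + \frac{87}{4} = \frac{131}{4}$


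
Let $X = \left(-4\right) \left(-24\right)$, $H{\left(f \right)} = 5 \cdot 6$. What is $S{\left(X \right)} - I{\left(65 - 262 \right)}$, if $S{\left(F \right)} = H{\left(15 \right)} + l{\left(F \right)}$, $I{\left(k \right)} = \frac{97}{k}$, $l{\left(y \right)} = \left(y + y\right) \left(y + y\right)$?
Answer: $\frac{7268215}{197} \approx 36895.0$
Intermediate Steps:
$H{\left(f \right)} = 30$
$l{\left(y \right)} = 4 y^{2}$ ($l{\left(y \right)} = 2 y 2 y = 4 y^{2}$)
$X = 96$
$S{\left(F \right)} = 30 + 4 F^{2}$
$S{\left(X \right)} - I{\left(65 - 262 \right)} = \left(30 + 4 \cdot 96^{2}\right) - \frac{97}{65 - 262} = \left(30 + 4 \cdot 9216\right) - \frac{97}{65 - 262} = \left(30 + 36864\right) - \frac{97}{-197} = 36894 - 97 \left(- \frac{1}{197}\right) = 36894 - - \frac{97}{197} = 36894 + \frac{97}{197} = \frac{7268215}{197}$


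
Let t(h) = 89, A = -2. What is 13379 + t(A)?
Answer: 13468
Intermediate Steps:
13379 + t(A) = 13379 + 89 = 13468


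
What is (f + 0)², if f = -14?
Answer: 196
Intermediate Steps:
(f + 0)² = (-14 + 0)² = (-14)² = 196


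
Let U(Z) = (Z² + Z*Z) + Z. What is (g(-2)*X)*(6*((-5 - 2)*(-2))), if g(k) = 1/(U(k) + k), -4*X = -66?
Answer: 693/2 ≈ 346.50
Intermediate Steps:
U(Z) = Z + 2*Z² (U(Z) = (Z² + Z²) + Z = 2*Z² + Z = Z + 2*Z²)
X = 33/2 (X = -¼*(-66) = 33/2 ≈ 16.500)
g(k) = 1/(k + k*(1 + 2*k)) (g(k) = 1/(k*(1 + 2*k) + k) = 1/(k + k*(1 + 2*k)))
(g(-2)*X)*(6*((-5 - 2)*(-2))) = (((½)/(-2*(1 - 2)))*(33/2))*(6*((-5 - 2)*(-2))) = (((½)*(-½)/(-1))*(33/2))*(6*(-7*(-2))) = (((½)*(-½)*(-1))*(33/2))*(6*14) = ((¼)*(33/2))*84 = (33/8)*84 = 693/2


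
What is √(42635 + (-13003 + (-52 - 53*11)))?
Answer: √28997 ≈ 170.29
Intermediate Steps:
√(42635 + (-13003 + (-52 - 53*11))) = √(42635 + (-13003 + (-52 - 583))) = √(42635 + (-13003 - 635)) = √(42635 - 13638) = √28997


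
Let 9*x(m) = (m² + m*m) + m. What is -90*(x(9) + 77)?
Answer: -8640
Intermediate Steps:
x(m) = m/9 + 2*m²/9 (x(m) = ((m² + m*m) + m)/9 = ((m² + m²) + m)/9 = (2*m² + m)/9 = (m + 2*m²)/9 = m/9 + 2*m²/9)
-90*(x(9) + 77) = -90*((⅑)*9*(1 + 2*9) + 77) = -90*((⅑)*9*(1 + 18) + 77) = -90*((⅑)*9*19 + 77) = -90*(19 + 77) = -90*96 = -8640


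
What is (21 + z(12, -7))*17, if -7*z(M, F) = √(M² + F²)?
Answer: 357 - 17*√193/7 ≈ 323.26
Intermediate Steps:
z(M, F) = -√(F² + M²)/7 (z(M, F) = -√(M² + F²)/7 = -√(F² + M²)/7)
(21 + z(12, -7))*17 = (21 - √((-7)² + 12²)/7)*17 = (21 - √(49 + 144)/7)*17 = (21 - √193/7)*17 = 357 - 17*√193/7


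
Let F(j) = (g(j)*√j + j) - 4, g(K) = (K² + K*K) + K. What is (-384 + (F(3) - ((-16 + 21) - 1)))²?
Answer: 152644 - 16338*√3 ≈ 1.2435e+5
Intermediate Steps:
g(K) = K + 2*K² (g(K) = (K² + K²) + K = 2*K² + K = K + 2*K²)
F(j) = -4 + j + j^(3/2)*(1 + 2*j) (F(j) = ((j*(1 + 2*j))*√j + j) - 4 = (j^(3/2)*(1 + 2*j) + j) - 4 = (j + j^(3/2)*(1 + 2*j)) - 4 = -4 + j + j^(3/2)*(1 + 2*j))
(-384 + (F(3) - ((-16 + 21) - 1)))² = (-384 + ((-4 + 3 + 3^(3/2)*(1 + 2*3)) - ((-16 + 21) - 1)))² = (-384 + ((-4 + 3 + (3*√3)*(1 + 6)) - (5 - 1)))² = (-384 + ((-4 + 3 + (3*√3)*7) - 1*4))² = (-384 + ((-4 + 3 + 21*√3) - 4))² = (-384 + ((-1 + 21*√3) - 4))² = (-384 + (-5 + 21*√3))² = (-389 + 21*√3)²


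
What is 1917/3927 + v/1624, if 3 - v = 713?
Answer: 7739/151844 ≈ 0.050967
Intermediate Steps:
v = -710 (v = 3 - 1*713 = 3 - 713 = -710)
1917/3927 + v/1624 = 1917/3927 - 710/1624 = 1917*(1/3927) - 710*1/1624 = 639/1309 - 355/812 = 7739/151844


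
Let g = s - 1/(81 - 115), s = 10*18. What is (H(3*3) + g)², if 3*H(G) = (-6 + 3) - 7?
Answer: 324828529/10404 ≈ 31222.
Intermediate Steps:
s = 180
H(G) = -10/3 (H(G) = ((-6 + 3) - 7)/3 = (-3 - 7)/3 = (⅓)*(-10) = -10/3)
g = 6121/34 (g = 180 - 1/(81 - 115) = 180 - 1/(-34) = 180 - 1*(-1/34) = 180 + 1/34 = 6121/34 ≈ 180.03)
(H(3*3) + g)² = (-10/3 + 6121/34)² = (18023/102)² = 324828529/10404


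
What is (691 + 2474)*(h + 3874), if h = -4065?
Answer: -604515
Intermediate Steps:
(691 + 2474)*(h + 3874) = (691 + 2474)*(-4065 + 3874) = 3165*(-191) = -604515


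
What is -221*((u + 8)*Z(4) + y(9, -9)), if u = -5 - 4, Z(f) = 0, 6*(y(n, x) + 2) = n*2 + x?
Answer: 221/2 ≈ 110.50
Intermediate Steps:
y(n, x) = -2 + n/3 + x/6 (y(n, x) = -2 + (n*2 + x)/6 = -2 + (2*n + x)/6 = -2 + (x + 2*n)/6 = -2 + (n/3 + x/6) = -2 + n/3 + x/6)
u = -9
-221*((u + 8)*Z(4) + y(9, -9)) = -221*((-9 + 8)*0 + (-2 + (1/3)*9 + (1/6)*(-9))) = -221*(-1*0 + (-2 + 3 - 3/2)) = -221*(0 - 1/2) = -221*(-1/2) = 221/2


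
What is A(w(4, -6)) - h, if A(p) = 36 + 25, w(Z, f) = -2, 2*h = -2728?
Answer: 1425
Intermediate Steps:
h = -1364 (h = (½)*(-2728) = -1364)
A(p) = 61
A(w(4, -6)) - h = 61 - 1*(-1364) = 61 + 1364 = 1425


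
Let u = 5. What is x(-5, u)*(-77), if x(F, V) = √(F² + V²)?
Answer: -385*√2 ≈ -544.47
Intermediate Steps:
x(-5, u)*(-77) = √((-5)² + 5²)*(-77) = √(25 + 25)*(-77) = √50*(-77) = (5*√2)*(-77) = -385*√2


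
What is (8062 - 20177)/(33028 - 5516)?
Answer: -12115/27512 ≈ -0.44035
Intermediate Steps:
(8062 - 20177)/(33028 - 5516) = -12115/27512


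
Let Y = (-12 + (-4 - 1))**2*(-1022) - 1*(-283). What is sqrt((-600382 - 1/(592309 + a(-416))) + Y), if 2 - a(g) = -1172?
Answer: 2*I*sqrt(78849929822706889)/593483 ≈ 946.29*I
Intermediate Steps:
a(g) = 1174 (a(g) = 2 - 1*(-1172) = 2 + 1172 = 1174)
Y = -295075 (Y = (-12 - 5)**2*(-1022) + 283 = (-17)**2*(-1022) + 283 = 289*(-1022) + 283 = -295358 + 283 = -295075)
sqrt((-600382 - 1/(592309 + a(-416))) + Y) = sqrt((-600382 - 1/(592309 + 1174)) - 295075) = sqrt((-600382 - 1/593483) - 295075) = sqrt(-356316510507/593483 - 295075) = sqrt(-531438506732/593483) = 2*I*sqrt(78849929822706889)/593483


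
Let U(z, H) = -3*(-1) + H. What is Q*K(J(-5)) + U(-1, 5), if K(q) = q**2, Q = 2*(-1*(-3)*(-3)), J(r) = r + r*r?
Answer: -7192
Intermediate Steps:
J(r) = r + r**2
U(z, H) = 3 + H
Q = -18 (Q = 2*(3*(-3)) = 2*(-9) = -18)
Q*K(J(-5)) + U(-1, 5) = -18*25*(1 - 5)**2 + (3 + 5) = -18*(-5*(-4))**2 + 8 = -18*20**2 + 8 = -18*400 + 8 = -7200 + 8 = -7192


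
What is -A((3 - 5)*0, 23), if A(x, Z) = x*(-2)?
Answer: 0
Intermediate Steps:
A(x, Z) = -2*x
-A((3 - 5)*0, 23) = -(-2)*(3 - 5)*0 = -(-2)*(-2*0) = -(-2)*0 = -1*0 = 0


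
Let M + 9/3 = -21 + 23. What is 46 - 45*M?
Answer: 91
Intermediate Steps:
M = -1 (M = -3 + (-21 + 23) = -3 + 2 = -1)
46 - 45*M = 46 - 45*(-1) = 46 + 45 = 91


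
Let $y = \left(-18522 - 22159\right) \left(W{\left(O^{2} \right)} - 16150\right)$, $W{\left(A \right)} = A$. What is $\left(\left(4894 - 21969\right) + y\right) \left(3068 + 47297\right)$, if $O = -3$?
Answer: $33070411755290$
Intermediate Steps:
$y = 656632021$ ($y = \left(-18522 - 22159\right) \left(\left(-3\right)^{2} - 16150\right) = - 40681 \left(9 - 16150\right) = \left(-40681\right) \left(-16141\right) = 656632021$)
$\left(\left(4894 - 21969\right) + y\right) \left(3068 + 47297\right) = \left(\left(4894 - 21969\right) + 656632021\right) \left(3068 + 47297\right) = \left(-17075 + 656632021\right) 50365 = 656614946 \cdot 50365 = 33070411755290$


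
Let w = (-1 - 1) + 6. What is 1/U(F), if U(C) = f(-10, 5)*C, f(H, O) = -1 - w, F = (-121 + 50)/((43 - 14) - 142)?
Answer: -113/355 ≈ -0.31831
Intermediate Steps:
w = 4 (w = -2 + 6 = 4)
F = 71/113 (F = -71/(29 - 142) = -71/(-113) = -71*(-1/113) = 71/113 ≈ 0.62832)
f(H, O) = -5 (f(H, O) = -1 - 1*4 = -1 - 4 = -5)
U(C) = -5*C
1/U(F) = 1/(-5*71/113) = 1/(-355/113) = -113/355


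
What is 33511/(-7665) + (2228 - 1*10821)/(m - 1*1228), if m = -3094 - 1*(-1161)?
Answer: -40062926/24229065 ≈ -1.6535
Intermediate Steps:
m = -1933 (m = -3094 + 1161 = -1933)
33511/(-7665) + (2228 - 1*10821)/(m - 1*1228) = 33511/(-7665) + (2228 - 1*10821)/(-1933 - 1*1228) = 33511*(-1/7665) + (2228 - 10821)/(-1933 - 1228) = -33511/7665 - 8593/(-3161) = -33511/7665 - 8593*(-1/3161) = -33511/7665 + 8593/3161 = -40062926/24229065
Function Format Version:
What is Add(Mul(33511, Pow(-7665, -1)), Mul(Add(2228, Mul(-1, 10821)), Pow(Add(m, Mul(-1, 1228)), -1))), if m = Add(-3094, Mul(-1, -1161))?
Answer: Rational(-40062926, 24229065) ≈ -1.6535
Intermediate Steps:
m = -1933 (m = Add(-3094, 1161) = -1933)
Add(Mul(33511, Pow(-7665, -1)), Mul(Add(2228, Mul(-1, 10821)), Pow(Add(m, Mul(-1, 1228)), -1))) = Add(Mul(33511, Pow(-7665, -1)), Mul(Add(2228, Mul(-1, 10821)), Pow(Add(-1933, Mul(-1, 1228)), -1))) = Add(Mul(33511, Rational(-1, 7665)), Mul(Add(2228, -10821), Pow(Add(-1933, -1228), -1))) = Add(Rational(-33511, 7665), Mul(-8593, Pow(-3161, -1))) = Add(Rational(-33511, 7665), Mul(-8593, Rational(-1, 3161))) = Add(Rational(-33511, 7665), Rational(8593, 3161)) = Rational(-40062926, 24229065)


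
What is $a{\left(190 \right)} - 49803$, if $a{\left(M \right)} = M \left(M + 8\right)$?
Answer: $-12183$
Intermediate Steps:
$a{\left(M \right)} = M \left(8 + M\right)$
$a{\left(190 \right)} - 49803 = 190 \left(8 + 190\right) - 49803 = 190 \cdot 198 - 49803 = 37620 - 49803 = -12183$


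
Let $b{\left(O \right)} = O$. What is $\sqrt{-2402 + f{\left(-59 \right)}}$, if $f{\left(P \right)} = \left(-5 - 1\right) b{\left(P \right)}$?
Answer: $32 i \sqrt{2} \approx 45.255 i$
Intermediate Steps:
$f{\left(P \right)} = - 6 P$ ($f{\left(P \right)} = \left(-5 - 1\right) P = - 6 P$)
$\sqrt{-2402 + f{\left(-59 \right)}} = \sqrt{-2402 - -354} = \sqrt{-2402 + 354} = \sqrt{-2048} = 32 i \sqrt{2}$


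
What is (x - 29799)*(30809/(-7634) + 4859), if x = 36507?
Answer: 124308621138/3817 ≈ 3.2567e+7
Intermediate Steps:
(x - 29799)*(30809/(-7634) + 4859) = (36507 - 29799)*(30809/(-7634) + 4859) = 6708*(30809*(-1/7634) + 4859) = 6708*(-30809/7634 + 4859) = 6708*(37062797/7634) = 124308621138/3817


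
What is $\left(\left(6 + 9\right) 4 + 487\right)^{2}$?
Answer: $299209$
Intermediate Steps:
$\left(\left(6 + 9\right) 4 + 487\right)^{2} = \left(15 \cdot 4 + 487\right)^{2} = \left(60 + 487\right)^{2} = 547^{2} = 299209$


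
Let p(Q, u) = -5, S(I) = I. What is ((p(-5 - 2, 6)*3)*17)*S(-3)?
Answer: 765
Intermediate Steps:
((p(-5 - 2, 6)*3)*17)*S(-3) = (-5*3*17)*(-3) = -15*17*(-3) = -255*(-3) = 765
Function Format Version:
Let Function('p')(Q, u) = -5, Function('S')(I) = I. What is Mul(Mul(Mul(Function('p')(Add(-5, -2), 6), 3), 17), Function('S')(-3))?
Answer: 765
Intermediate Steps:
Mul(Mul(Mul(Function('p')(Add(-5, -2), 6), 3), 17), Function('S')(-3)) = Mul(Mul(Mul(-5, 3), 17), -3) = Mul(Mul(-15, 17), -3) = Mul(-255, -3) = 765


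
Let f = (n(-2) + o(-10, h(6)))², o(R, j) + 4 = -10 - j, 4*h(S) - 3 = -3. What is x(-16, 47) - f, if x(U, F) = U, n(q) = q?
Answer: -272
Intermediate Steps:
h(S) = 0 (h(S) = ¾ + (¼)*(-3) = ¾ - ¾ = 0)
o(R, j) = -14 - j (o(R, j) = -4 + (-10 - j) = -14 - j)
f = 256 (f = (-2 + (-14 - 1*0))² = (-2 + (-14 + 0))² = (-2 - 14)² = (-16)² = 256)
x(-16, 47) - f = -16 - 1*256 = -16 - 256 = -272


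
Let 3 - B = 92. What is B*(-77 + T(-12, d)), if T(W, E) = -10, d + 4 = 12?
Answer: 7743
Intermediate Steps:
d = 8 (d = -4 + 12 = 8)
B = -89 (B = 3 - 1*92 = 3 - 92 = -89)
B*(-77 + T(-12, d)) = -89*(-77 - 10) = -89*(-87) = 7743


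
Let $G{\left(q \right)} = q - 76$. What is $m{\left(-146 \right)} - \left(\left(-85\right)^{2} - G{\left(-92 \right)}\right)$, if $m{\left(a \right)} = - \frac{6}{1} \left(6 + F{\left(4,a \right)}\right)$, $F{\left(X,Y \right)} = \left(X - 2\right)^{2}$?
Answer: $-7453$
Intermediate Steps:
$G{\left(q \right)} = -76 + q$ ($G{\left(q \right)} = q - 76 = -76 + q$)
$F{\left(X,Y \right)} = \left(-2 + X\right)^{2}$
$m{\left(a \right)} = -60$ ($m{\left(a \right)} = - \frac{6}{1} \left(6 + \left(-2 + 4\right)^{2}\right) = \left(-6\right) 1 \left(6 + 2^{2}\right) = - 6 \left(6 + 4\right) = \left(-6\right) 10 = -60$)
$m{\left(-146 \right)} - \left(\left(-85\right)^{2} - G{\left(-92 \right)}\right) = -60 - \left(\left(-85\right)^{2} - \left(-76 - 92\right)\right) = -60 - \left(7225 - -168\right) = -60 - \left(7225 + 168\right) = -60 - 7393 = -7453$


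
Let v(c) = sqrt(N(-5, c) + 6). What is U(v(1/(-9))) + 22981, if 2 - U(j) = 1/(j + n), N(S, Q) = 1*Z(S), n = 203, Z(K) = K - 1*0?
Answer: 4688531/204 ≈ 22983.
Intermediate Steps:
Z(K) = K (Z(K) = K + 0 = K)
N(S, Q) = S (N(S, Q) = 1*S = S)
v(c) = 1 (v(c) = sqrt(-5 + 6) = sqrt(1) = 1)
U(j) = 2 - 1/(203 + j) (U(j) = 2 - 1/(j + 203) = 2 - 1/(203 + j))
U(v(1/(-9))) + 22981 = (405 + 2*1)/(203 + 1) + 22981 = (405 + 2)/204 + 22981 = (1/204)*407 + 22981 = 407/204 + 22981 = 4688531/204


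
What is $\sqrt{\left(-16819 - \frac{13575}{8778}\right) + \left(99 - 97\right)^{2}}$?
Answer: $\frac{i \sqrt{143974459090}}{2926} \approx 129.68 i$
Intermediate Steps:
$\sqrt{\left(-16819 - \frac{13575}{8778}\right) + \left(99 - 97\right)^{2}} = \sqrt{\left(-16819 - 13575 \cdot \frac{1}{8778}\right) + 2^{2}} = \sqrt{\left(-16819 - \frac{4525}{2926}\right) + 4} = \sqrt{- \frac{49216919}{2926} + 4} = \sqrt{- \frac{49205215}{2926}} = \frac{i \sqrt{143974459090}}{2926}$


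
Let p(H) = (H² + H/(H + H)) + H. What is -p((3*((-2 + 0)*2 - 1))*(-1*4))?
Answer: -7321/2 ≈ -3660.5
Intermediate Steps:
p(H) = ½ + H + H² (p(H) = (H² + H/((2*H))) + H = (H² + (1/(2*H))*H) + H = (H² + ½) + H = (½ + H²) + H = ½ + H + H²)
-p((3*((-2 + 0)*2 - 1))*(-1*4)) = -(½ + (3*((-2 + 0)*2 - 1))*(-1*4) + ((3*((-2 + 0)*2 - 1))*(-1*4))²) = -(½ + (3*(-2*2 - 1))*(-4) + ((3*(-2*2 - 1))*(-4))²) = -(½ + (3*(-4 - 1))*(-4) + ((3*(-4 - 1))*(-4))²) = -(½ + (3*(-5))*(-4) + ((3*(-5))*(-4))²) = -(½ - 15*(-4) + (-15*(-4))²) = -(½ + 60 + 60²) = -(½ + 60 + 3600) = -1*7321/2 = -7321/2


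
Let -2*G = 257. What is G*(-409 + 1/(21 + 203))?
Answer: 23545055/448 ≈ 52556.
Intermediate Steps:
G = -257/2 (G = -½*257 = -257/2 ≈ -128.50)
G*(-409 + 1/(21 + 203)) = -257*(-409 + 1/(21 + 203))/2 = -257*(-409 + 1/224)/2 = -257/2*(-91615/224) = 23545055/448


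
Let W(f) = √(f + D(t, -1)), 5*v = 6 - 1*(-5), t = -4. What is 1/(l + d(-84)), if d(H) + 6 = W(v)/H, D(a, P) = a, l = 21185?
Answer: 83021680/1758316160721 + 28*I*√5/1758316160721 ≈ 4.7217e-5 + 3.5608e-11*I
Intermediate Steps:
v = 11/5 (v = (6 - 1*(-5))/5 = (6 + 5)/5 = (⅕)*11 = 11/5 ≈ 2.2000)
W(f) = √(-4 + f) (W(f) = √(f - 4) = √(-4 + f))
d(H) = -6 + 3*I*√5/(5*H) (d(H) = -6 + √(-4 + 11/5)/H = -6 + √(-9/5)/H = -6 + (3*I*√5/5)/H = -6 + 3*I*√5/(5*H))
1/(l + d(-84)) = 1/(21185 + (-6 + (⅗)*I*√5/(-84))) = 1/(21185 + (-6 + (⅗)*I*√5*(-1/84))) = 1/(21185 + (-6 - I*√5/140)) = 1/(21179 - I*√5/140)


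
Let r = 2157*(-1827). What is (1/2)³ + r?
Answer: -31526711/8 ≈ -3.9408e+6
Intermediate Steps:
r = -3940839
(1/2)³ + r = (1/2)³ - 3940839 = (½)³ - 3940839 = ⅛ - 3940839 = -31526711/8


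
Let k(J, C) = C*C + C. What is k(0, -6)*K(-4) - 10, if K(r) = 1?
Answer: 20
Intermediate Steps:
k(J, C) = C + C**2 (k(J, C) = C**2 + C = C + C**2)
k(0, -6)*K(-4) - 10 = -6*(1 - 6)*1 - 10 = -6*(-5)*1 - 10 = 30*1 - 10 = 30 - 10 = 20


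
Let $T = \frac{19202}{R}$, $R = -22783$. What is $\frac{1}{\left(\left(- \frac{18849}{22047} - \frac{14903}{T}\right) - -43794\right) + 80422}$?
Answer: $\frac{141115498}{20023925128503} \approx 7.0473 \cdot 10^{-6}$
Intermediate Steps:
$T = - \frac{19202}{22783}$ ($T = \frac{19202}{-22783} = 19202 \left(- \frac{1}{22783}\right) = - \frac{19202}{22783} \approx -0.84282$)
$\frac{1}{\left(\left(- \frac{18849}{22047} - \frac{14903}{T}\right) - -43794\right) + 80422} = \frac{1}{\left(\left(- \frac{18849}{22047} - \frac{14903}{- \frac{19202}{22783}}\right) - -43794\right) + 80422} = \frac{1}{\left(\left(\left(-18849\right) \frac{1}{22047} - - \frac{339535049}{19202}\right) + 43794\right) + 80422} = \frac{1}{\left(\left(- \frac{6283}{7349} + \frac{339535049}{19202}\right) + 43794\right) + 80422} = \frac{1}{\left(\frac{2495122428935}{141115498} + 43794\right) + 80422} = \frac{1}{\frac{8675134548347}{141115498} + 80422} = \frac{1}{\frac{20023925128503}{141115498}} = \frac{141115498}{20023925128503}$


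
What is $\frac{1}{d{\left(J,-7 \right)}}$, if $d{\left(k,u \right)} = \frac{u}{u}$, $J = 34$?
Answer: $1$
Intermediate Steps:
$d{\left(k,u \right)} = 1$
$\frac{1}{d{\left(J,-7 \right)}} = 1^{-1} = 1$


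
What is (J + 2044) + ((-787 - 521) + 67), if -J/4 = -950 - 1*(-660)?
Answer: 1963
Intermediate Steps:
J = 1160 (J = -4*(-950 - 1*(-660)) = -4*(-950 + 660) = -4*(-290) = 1160)
(J + 2044) + ((-787 - 521) + 67) = (1160 + 2044) + ((-787 - 521) + 67) = 3204 + (-1308 + 67) = 3204 - 1241 = 1963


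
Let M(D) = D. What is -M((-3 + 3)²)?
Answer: 0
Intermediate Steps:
-M((-3 + 3)²) = -(-3 + 3)² = -1*0² = -1*0 = 0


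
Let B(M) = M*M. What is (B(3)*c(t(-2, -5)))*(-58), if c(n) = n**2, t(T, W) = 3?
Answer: -4698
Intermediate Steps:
B(M) = M**2
(B(3)*c(t(-2, -5)))*(-58) = (3**2*3**2)*(-58) = (9*9)*(-58) = 81*(-58) = -4698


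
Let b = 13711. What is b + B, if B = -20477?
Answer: -6766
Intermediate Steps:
b + B = 13711 - 20477 = -6766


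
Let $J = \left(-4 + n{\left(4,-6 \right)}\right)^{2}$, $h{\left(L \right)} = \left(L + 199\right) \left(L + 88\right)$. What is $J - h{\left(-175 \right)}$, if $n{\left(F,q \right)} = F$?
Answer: $2088$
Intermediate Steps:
$h{\left(L \right)} = \left(88 + L\right) \left(199 + L\right)$ ($h{\left(L \right)} = \left(199 + L\right) \left(88 + L\right) = \left(88 + L\right) \left(199 + L\right)$)
$J = 0$ ($J = \left(-4 + 4\right)^{2} = 0^{2} = 0$)
$J - h{\left(-175 \right)} = 0 - \left(17512 + \left(-175\right)^{2} + 287 \left(-175\right)\right) = 0 - \left(17512 + 30625 - 50225\right) = 0 - -2088 = 0 + 2088 = 2088$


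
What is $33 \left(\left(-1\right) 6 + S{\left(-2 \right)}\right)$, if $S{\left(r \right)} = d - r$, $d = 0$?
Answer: $-132$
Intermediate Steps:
$S{\left(r \right)} = - r$ ($S{\left(r \right)} = 0 - r = - r$)
$33 \left(\left(-1\right) 6 + S{\left(-2 \right)}\right) = 33 \left(\left(-1\right) 6 - -2\right) = 33 \left(-6 + 2\right) = 33 \left(-4\right) = -132$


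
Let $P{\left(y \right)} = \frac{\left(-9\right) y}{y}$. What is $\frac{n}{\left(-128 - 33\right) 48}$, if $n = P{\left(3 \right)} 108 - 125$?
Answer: $\frac{1097}{7728} \approx 0.14195$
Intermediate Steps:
$P{\left(y \right)} = -9$
$n = -1097$ ($n = \left(-9\right) 108 - 125 = -972 - 125 = -1097$)
$\frac{n}{\left(-128 - 33\right) 48} = - \frac{1097}{\left(-128 - 33\right) 48} = - \frac{1097}{\left(-161\right) 48} = - \frac{1097}{-7728} = \left(-1097\right) \left(- \frac{1}{7728}\right) = \frac{1097}{7728}$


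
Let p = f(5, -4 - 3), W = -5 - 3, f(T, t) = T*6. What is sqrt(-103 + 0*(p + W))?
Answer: I*sqrt(103) ≈ 10.149*I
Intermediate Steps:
f(T, t) = 6*T
W = -8
p = 30 (p = 6*5 = 30)
sqrt(-103 + 0*(p + W)) = sqrt(-103 + 0*(30 - 8)) = sqrt(-103 + 0*22) = sqrt(-103 + 0) = sqrt(-103) = I*sqrt(103)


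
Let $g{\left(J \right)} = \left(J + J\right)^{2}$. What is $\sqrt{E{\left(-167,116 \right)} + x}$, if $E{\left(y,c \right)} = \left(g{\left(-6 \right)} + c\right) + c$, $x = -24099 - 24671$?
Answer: $i \sqrt{48394} \approx 219.99 i$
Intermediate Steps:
$x = -48770$
$g{\left(J \right)} = 4 J^{2}$ ($g{\left(J \right)} = \left(2 J\right)^{2} = 4 J^{2}$)
$E{\left(y,c \right)} = 144 + 2 c$ ($E{\left(y,c \right)} = \left(4 \left(-6\right)^{2} + c\right) + c = \left(4 \cdot 36 + c\right) + c = \left(144 + c\right) + c = 144 + 2 c$)
$\sqrt{E{\left(-167,116 \right)} + x} = \sqrt{\left(144 + 2 \cdot 116\right) - 48770} = \sqrt{\left(144 + 232\right) - 48770} = \sqrt{376 - 48770} = \sqrt{-48394} = i \sqrt{48394}$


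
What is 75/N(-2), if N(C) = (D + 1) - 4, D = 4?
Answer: 75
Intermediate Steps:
N(C) = 1 (N(C) = (4 + 1) - 4 = 5 - 4 = 1)
75/N(-2) = 75/1 = 1*75 = 75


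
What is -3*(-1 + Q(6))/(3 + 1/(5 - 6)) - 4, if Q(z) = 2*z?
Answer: -41/2 ≈ -20.500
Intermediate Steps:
-3*(-1 + Q(6))/(3 + 1/(5 - 6)) - 4 = -3*(-1 + 2*6)/(3 + 1/(5 - 6)) - 4 = -3*(-1 + 12)/(3 + 1/(-1)) - 4 = -33/(3 - 1) - 4 = -33/2 - 4 = -41/2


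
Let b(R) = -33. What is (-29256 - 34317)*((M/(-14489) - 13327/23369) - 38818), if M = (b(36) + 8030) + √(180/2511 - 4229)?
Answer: 835597165477784982/338593441 + 1631707*I*√6169/449159 ≈ 2.4678e+9 + 285.33*I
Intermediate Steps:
M = 7997 + 77*I*√6169/93 (M = (-33 + 8030) + √(180/2511 - 4229) = 7997 + √(180*(1/2511) - 4229) = 7997 + √(20/279 - 4229) = 7997 + √(-1179871/279) = 7997 + 77*I*√6169/93 ≈ 7997.0 + 65.03*I)
(-29256 - 34317)*((M/(-14489) - 13327/23369) - 38818) = (-29256 - 34317)*(((7997 + 77*I*√6169/93)/(-14489) - 13327/23369) - 38818) = -63573*(((7997 + 77*I*√6169/93)*(-1/14489) - 13327*1/23369) - 38818) = -63573*(((-7997/14489 - 77*I*√6169/1347477) - 13327/23369) - 38818) = -63573*((-379976796/338593441 - 77*I*√6169/1347477) - 38818) = -63573*(-13143900169534/338593441 - 77*I*√6169/1347477) = 835597165477784982/338593441 + 1631707*I*√6169/449159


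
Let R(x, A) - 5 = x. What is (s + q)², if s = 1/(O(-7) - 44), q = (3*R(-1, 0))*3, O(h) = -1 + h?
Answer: 3500641/2704 ≈ 1294.6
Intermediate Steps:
R(x, A) = 5 + x
q = 36 (q = (3*(5 - 1))*3 = (3*4)*3 = 12*3 = 36)
s = -1/52 (s = 1/((-1 - 7) - 44) = 1/(-8 - 44) = 1/(-52) = -1/52 ≈ -0.019231)
(s + q)² = (-1/52 + 36)² = (1871/52)² = 3500641/2704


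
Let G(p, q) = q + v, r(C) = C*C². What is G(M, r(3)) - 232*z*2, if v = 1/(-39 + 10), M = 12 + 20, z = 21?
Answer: -281794/29 ≈ -9717.0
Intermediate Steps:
M = 32
r(C) = C³
v = -1/29 (v = 1/(-29) = -1/29 ≈ -0.034483)
G(p, q) = -1/29 + q (G(p, q) = q - 1/29 = -1/29 + q)
G(M, r(3)) - 232*z*2 = (-1/29 + 3³) - 4872*2 = (-1/29 + 27) - 232*42 = 782/29 - 9744 = -281794/29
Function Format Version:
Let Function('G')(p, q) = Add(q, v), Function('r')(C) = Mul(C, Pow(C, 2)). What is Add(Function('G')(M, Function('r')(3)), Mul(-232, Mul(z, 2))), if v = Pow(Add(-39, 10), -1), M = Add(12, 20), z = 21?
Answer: Rational(-281794, 29) ≈ -9717.0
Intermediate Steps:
M = 32
Function('r')(C) = Pow(C, 3)
v = Rational(-1, 29) (v = Pow(-29, -1) = Rational(-1, 29) ≈ -0.034483)
Function('G')(p, q) = Add(Rational(-1, 29), q) (Function('G')(p, q) = Add(q, Rational(-1, 29)) = Add(Rational(-1, 29), q))
Add(Function('G')(M, Function('r')(3)), Mul(-232, Mul(z, 2))) = Add(Add(Rational(-1, 29), Pow(3, 3)), Mul(-232, Mul(21, 2))) = Add(Add(Rational(-1, 29), 27), Mul(-232, 42)) = Add(Rational(782, 29), -9744) = Rational(-281794, 29)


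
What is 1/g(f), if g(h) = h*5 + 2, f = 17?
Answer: 1/87 ≈ 0.011494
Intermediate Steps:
g(h) = 2 + 5*h (g(h) = 5*h + 2 = 2 + 5*h)
1/g(f) = 1/(2 + 5*17) = 1/(2 + 85) = 1/87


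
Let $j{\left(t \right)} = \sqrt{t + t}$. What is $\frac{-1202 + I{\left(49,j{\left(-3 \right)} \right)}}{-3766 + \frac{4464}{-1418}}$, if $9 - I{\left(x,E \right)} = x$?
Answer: $\frac{440289}{1336163} \approx 0.32952$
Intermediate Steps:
$j{\left(t \right)} = \sqrt{2} \sqrt{t}$ ($j{\left(t \right)} = \sqrt{2 t} = \sqrt{2} \sqrt{t}$)
$I{\left(x,E \right)} = 9 - x$
$\frac{-1202 + I{\left(49,j{\left(-3 \right)} \right)}}{-3766 + \frac{4464}{-1418}} = \frac{-1202 + \left(9 - 49\right)}{-3766 + \frac{4464}{-1418}} = \frac{-1202 + \left(9 - 49\right)}{-3766 + 4464 \left(- \frac{1}{1418}\right)} = \frac{-1202 - 40}{-3766 - \frac{2232}{709}} = - \frac{1242}{- \frac{2672326}{709}} = \left(-1242\right) \left(- \frac{709}{2672326}\right) = \frac{440289}{1336163}$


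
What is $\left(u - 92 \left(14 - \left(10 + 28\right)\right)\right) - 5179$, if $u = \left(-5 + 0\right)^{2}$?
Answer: $-2946$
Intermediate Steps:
$u = 25$ ($u = \left(-5\right)^{2} = 25$)
$\left(u - 92 \left(14 - \left(10 + 28\right)\right)\right) - 5179 = \left(25 - 92 \left(14 - \left(10 + 28\right)\right)\right) - 5179 = \left(25 - 92 \left(14 - 38\right)\right) - 5179 = \left(25 - -2208\right) - 5179 = \left(25 + 2208\right) - 5179 = 2233 - 5179 = -2946$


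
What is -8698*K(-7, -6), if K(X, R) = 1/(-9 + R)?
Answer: 8698/15 ≈ 579.87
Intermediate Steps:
-8698*K(-7, -6) = -8698/(-9 - 6) = -8698/(-15) = -8698*(-1/15) = 8698/15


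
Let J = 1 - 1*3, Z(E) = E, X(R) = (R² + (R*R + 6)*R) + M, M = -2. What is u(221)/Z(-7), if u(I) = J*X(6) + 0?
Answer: 572/7 ≈ 81.714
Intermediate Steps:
X(R) = -2 + R² + R*(6 + R²) (X(R) = (R² + (R*R + 6)*R) - 2 = (R² + (R² + 6)*R) - 2 = (R² + (6 + R²)*R) - 2 = (R² + R*(6 + R²)) - 2 = -2 + R² + R*(6 + R²))
J = -2 (J = 1 - 3 = -2)
u(I) = -572 (u(I) = -2*(-2 + 6² + 6³ + 6*6) + 0 = -2*(-2 + 36 + 216 + 36) + 0 = -2*286 + 0 = -572 + 0 = -572)
u(221)/Z(-7) = -572/(-7) = -572*(-⅐) = 572/7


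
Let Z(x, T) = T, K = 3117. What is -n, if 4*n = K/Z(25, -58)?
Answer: 3117/232 ≈ 13.435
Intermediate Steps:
n = -3117/232 (n = (3117/(-58))/4 = (3117*(-1/58))/4 = (¼)*(-3117/58) = -3117/232 ≈ -13.435)
-n = -1*(-3117/232) = 3117/232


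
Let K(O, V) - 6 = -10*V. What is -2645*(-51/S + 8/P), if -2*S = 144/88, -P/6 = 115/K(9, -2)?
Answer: -492223/3 ≈ -1.6407e+5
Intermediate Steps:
K(O, V) = 6 - 10*V
P = -345/13 (P = -690/(6 - 10*(-2)) = -690/(6 + 20) = -690/26 = -6*115/26 = -345/13 ≈ -26.538)
S = -9/11 (S = -72/88 = -½*18/11 = -9/11 ≈ -0.81818)
-2645*(-51/S + 8/P) = -2645*(-51/(-9/11) + 8/(-345/13)) = -2645*(-51*(-11/9) + 8*(-13/345)) = -2645*(187/3 - 104/345) = -2645*21401/345 = -492223/3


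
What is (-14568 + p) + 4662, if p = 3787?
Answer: -6119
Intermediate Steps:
(-14568 + p) + 4662 = (-14568 + 3787) + 4662 = -10781 + 4662 = -6119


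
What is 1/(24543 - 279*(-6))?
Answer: 1/26217 ≈ 3.8143e-5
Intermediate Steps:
1/(24543 - 279*(-6)) = 1/(24543 + 1674) = 1/26217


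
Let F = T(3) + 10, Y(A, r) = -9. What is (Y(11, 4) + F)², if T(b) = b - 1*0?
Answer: 16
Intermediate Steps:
T(b) = b (T(b) = b + 0 = b)
F = 13 (F = 3 + 10 = 13)
(Y(11, 4) + F)² = (-9 + 13)² = 4² = 16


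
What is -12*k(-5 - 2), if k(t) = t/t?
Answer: -12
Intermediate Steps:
k(t) = 1
-12*k(-5 - 2) = -12*1 = -12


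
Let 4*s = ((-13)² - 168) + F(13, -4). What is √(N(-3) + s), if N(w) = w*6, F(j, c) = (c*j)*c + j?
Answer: 5*√6/2 ≈ 6.1237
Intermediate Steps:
F(j, c) = j + j*c² (F(j, c) = j*c² + j = j + j*c²)
N(w) = 6*w
s = 111/2 (s = (((-13)² - 168) + 13*(1 + (-4)²))/4 = ((169 - 168) + 13*(1 + 16))/4 = (1 + 13*17)/4 = (1 + 221)/4 = (¼)*222 = 111/2 ≈ 55.500)
√(N(-3) + s) = √(6*(-3) + 111/2) = √(-18 + 111/2) = √(75/2) = 5*√6/2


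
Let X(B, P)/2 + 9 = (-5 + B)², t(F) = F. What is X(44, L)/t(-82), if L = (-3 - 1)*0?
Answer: -1512/41 ≈ -36.878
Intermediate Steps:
L = 0 (L = -4*0 = 0)
X(B, P) = -18 + 2*(-5 + B)²
X(44, L)/t(-82) = (-18 + 2*(-5 + 44)²)/(-82) = (-18 + 2*39²)*(-1/82) = (-18 + 2*1521)*(-1/82) = (-18 + 3042)*(-1/82) = 3024*(-1/82) = -1512/41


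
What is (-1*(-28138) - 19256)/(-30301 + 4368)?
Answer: -8882/25933 ≈ -0.34250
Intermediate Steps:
(-1*(-28138) - 19256)/(-30301 + 4368) = (28138 - 19256)/(-25933) = 8882*(-1/25933) = -8882/25933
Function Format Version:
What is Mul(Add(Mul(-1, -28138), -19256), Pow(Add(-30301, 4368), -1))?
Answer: Rational(-8882, 25933) ≈ -0.34250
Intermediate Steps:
Mul(Add(Mul(-1, -28138), -19256), Pow(Add(-30301, 4368), -1)) = Mul(Add(28138, -19256), Pow(-25933, -1)) = Mul(8882, Rational(-1, 25933)) = Rational(-8882, 25933)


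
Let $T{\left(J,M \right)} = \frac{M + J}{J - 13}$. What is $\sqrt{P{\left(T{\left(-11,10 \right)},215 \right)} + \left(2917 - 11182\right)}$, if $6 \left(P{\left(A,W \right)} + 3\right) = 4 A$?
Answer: $\frac{i \sqrt{297647}}{6} \approx 90.928 i$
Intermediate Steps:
$T{\left(J,M \right)} = \frac{J + M}{-13 + J}$
$P{\left(A,W \right)} = -3 + \frac{2 A}{3}$ ($P{\left(A,W \right)} = -3 + \frac{4 A}{6} = -3 + \frac{2 A}{3}$)
$\sqrt{P{\left(T{\left(-11,10 \right)},215 \right)} + \left(2917 - 11182\right)} = \sqrt{\left(-3 + \frac{2 \frac{-11 + 10}{-13 - 11}}{3}\right) + \left(2917 - 11182\right)} = \sqrt{\left(-3 + \frac{2 \frac{1}{-24} \left(-1\right)}{3}\right) - 8265} = \sqrt{\left(-3 + \frac{2 \left(\left(- \frac{1}{24}\right) \left(-1\right)\right)}{3}\right) - 8265} = \sqrt{\left(-3 + \frac{2}{3} \cdot \frac{1}{24}\right) - 8265} = \sqrt{\left(-3 + \frac{1}{36}\right) - 8265} = \sqrt{- \frac{107}{36} - 8265} = \sqrt{- \frac{297647}{36}} = \frac{i \sqrt{297647}}{6}$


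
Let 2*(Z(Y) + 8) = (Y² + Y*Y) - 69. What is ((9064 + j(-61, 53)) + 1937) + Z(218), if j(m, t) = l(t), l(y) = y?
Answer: 117071/2 ≈ 58536.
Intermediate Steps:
j(m, t) = t
Z(Y) = -85/2 + Y² (Z(Y) = -8 + ((Y² + Y*Y) - 69)/2 = -8 + ((Y² + Y²) - 69)/2 = -8 + (2*Y² - 69)/2 = -8 + (-69 + 2*Y²)/2 = -8 + (-69/2 + Y²) = -85/2 + Y²)
((9064 + j(-61, 53)) + 1937) + Z(218) = ((9064 + 53) + 1937) + (-85/2 + 218²) = (9117 + 1937) + (-85/2 + 47524) = 11054 + 94963/2 = 117071/2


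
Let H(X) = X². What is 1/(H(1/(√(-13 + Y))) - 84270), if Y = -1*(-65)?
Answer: -52/4382039 ≈ -1.1867e-5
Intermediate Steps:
Y = 65
1/(H(1/(√(-13 + Y))) - 84270) = 1/((1/(√(-13 + 65)))² - 84270) = 1/((1/(√52))² - 84270) = 1/((1/(2*√13))² - 84270) = 1/((√13/26)² - 84270) = 1/(1/52 - 84270) = 1/(-4382039/52) = -52/4382039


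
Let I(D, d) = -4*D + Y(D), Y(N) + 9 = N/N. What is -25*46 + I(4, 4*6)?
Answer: -1174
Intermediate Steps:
Y(N) = -8 (Y(N) = -9 + N/N = -9 + 1 = -8)
I(D, d) = -8 - 4*D (I(D, d) = -4*D - 8 = -8 - 4*D)
-25*46 + I(4, 4*6) = -25*46 + (-8 - 4*4) = -1150 + (-8 - 16) = -1150 - 24 = -1174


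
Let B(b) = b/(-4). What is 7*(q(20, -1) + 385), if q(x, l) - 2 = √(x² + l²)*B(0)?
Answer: 2709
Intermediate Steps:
B(b) = -b/4 (B(b) = b*(-¼) = -b/4)
q(x, l) = 2 (q(x, l) = 2 + √(x² + l²)*(-¼*0) = 2 + √(l² + x²)*0 = 2 + 0 = 2)
7*(q(20, -1) + 385) = 7*(2 + 385) = 7*387 = 2709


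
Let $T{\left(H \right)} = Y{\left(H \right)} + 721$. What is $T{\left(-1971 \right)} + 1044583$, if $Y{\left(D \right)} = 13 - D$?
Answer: $1047288$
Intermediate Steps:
$T{\left(H \right)} = 734 - H$ ($T{\left(H \right)} = \left(13 - H\right) + 721 = 734 - H$)
$T{\left(-1971 \right)} + 1044583 = \left(734 - -1971\right) + 1044583 = \left(734 + 1971\right) + 1044583 = 2705 + 1044583 = 1047288$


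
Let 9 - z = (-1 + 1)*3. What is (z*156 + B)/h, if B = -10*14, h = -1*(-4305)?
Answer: 1264/4305 ≈ 0.29361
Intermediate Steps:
h = 4305
B = -140
z = 9 (z = 9 - (-1 + 1)*3 = 9 - 0*3 = 9 - 1*0 = 9 + 0 = 9)
(z*156 + B)/h = (9*156 - 140)/4305 = (1404 - 140)*(1/4305) = 1264*(1/4305) = 1264/4305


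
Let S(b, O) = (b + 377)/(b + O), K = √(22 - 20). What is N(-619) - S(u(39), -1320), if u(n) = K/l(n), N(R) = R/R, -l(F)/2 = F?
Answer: 6814201680/5300380799 - 66183*√2/5300380799 ≈ 1.2856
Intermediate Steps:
l(F) = -2*F
N(R) = 1
K = √2 ≈ 1.4142
u(n) = -√2/(2*n) (u(n) = √2/((-2*n)) = √2*(-1/(2*n)) = -√2/(2*n))
S(b, O) = (377 + b)/(O + b)
N(-619) - S(u(39), -1320) = 1 - (377 - ½*√2/39)/(-1320 - ½*√2/39) = 1 - (377 - ½*√2*1/39)/(-1320 - ½*√2*1/39) = 1 - (377 - √2/78)/(-1320 - √2/78)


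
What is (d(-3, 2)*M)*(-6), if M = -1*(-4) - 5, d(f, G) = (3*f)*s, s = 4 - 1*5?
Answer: 54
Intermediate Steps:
s = -1 (s = 4 - 5 = -1)
d(f, G) = -3*f (d(f, G) = (3*f)*(-1) = -3*f)
M = -1 (M = 4 - 5 = -1)
(d(-3, 2)*M)*(-6) = (-3*(-3)*(-1))*(-6) = (9*(-1))*(-6) = -9*(-6) = 54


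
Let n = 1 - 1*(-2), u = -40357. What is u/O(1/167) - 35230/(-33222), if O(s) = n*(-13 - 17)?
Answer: 223985159/498330 ≈ 449.47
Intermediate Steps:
n = 3 (n = 1 + 2 = 3)
O(s) = -90 (O(s) = 3*(-13 - 17) = 3*(-30) = -90)
u/O(1/167) - 35230/(-33222) = -40357/(-90) - 35230/(-33222) = -40357*(-1/90) - 35230*(-1/33222) = 40357/90 + 17615/16611 = 223985159/498330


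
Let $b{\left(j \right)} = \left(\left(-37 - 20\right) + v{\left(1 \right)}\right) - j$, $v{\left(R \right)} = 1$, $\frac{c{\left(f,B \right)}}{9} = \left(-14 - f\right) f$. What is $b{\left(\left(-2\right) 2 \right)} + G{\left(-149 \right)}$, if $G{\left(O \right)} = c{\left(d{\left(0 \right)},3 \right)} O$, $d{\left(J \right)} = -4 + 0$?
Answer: $-53692$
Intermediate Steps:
$d{\left(J \right)} = -4$
$c{\left(f,B \right)} = 9 f \left(-14 - f\right)$ ($c{\left(f,B \right)} = 9 \left(-14 - f\right) f = 9 f \left(-14 - f\right)$)
$G{\left(O \right)} = 360 O$ ($G{\left(O \right)} = \left(-9\right) \left(-4\right) \left(14 - 4\right) O = \left(-9\right) \left(-4\right) 10 O = 360 O$)
$b{\left(j \right)} = -56 - j$ ($b{\left(j \right)} = \left(\left(-37 - 20\right) + 1\right) - j = \left(-57 + 1\right) - j = -56 - j$)
$b{\left(\left(-2\right) 2 \right)} + G{\left(-149 \right)} = \left(-56 - \left(-2\right) 2\right) + 360 \left(-149\right) = \left(-56 - -4\right) - 53640 = \left(-56 + 4\right) - 53640 = -52 - 53640 = -53692$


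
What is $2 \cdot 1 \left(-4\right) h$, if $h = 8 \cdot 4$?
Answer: $-256$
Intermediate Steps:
$h = 32$
$2 \cdot 1 \left(-4\right) h = 2 \cdot 1 \left(-4\right) 32 = 2 \left(-4\right) 32 = \left(-8\right) 32 = -256$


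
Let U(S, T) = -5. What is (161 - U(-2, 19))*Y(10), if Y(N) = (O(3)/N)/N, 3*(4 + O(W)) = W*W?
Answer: -83/50 ≈ -1.6600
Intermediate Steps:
O(W) = -4 + W**2/3 (O(W) = -4 + (W*W)/3 = -4 + W**2/3)
Y(N) = -1/N**2 (Y(N) = ((-4 + (1/3)*3**2)/N)/N = ((-4 + (1/3)*9)/N)/N = ((-4 + 3)/N)/N = (-1/N)/N = -1/N**2)
(161 - U(-2, 19))*Y(10) = (161 - 1*(-5))*(-1/10**2) = (161 + 5)*(-1*1/100) = 166*(-1/100) = -83/50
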